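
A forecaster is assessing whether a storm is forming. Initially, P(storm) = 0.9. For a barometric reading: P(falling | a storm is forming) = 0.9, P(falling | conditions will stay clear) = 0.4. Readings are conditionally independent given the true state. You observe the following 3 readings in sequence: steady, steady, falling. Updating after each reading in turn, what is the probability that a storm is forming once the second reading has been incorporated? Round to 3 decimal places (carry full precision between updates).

0.200

Apply Bayes' rule sequentially, carrying P(storm) forward.
After 'steady': P(storm) = 0.1·0.9000 / (0.1·0.9000 + 0.6·0.1000) ≈ 0.6000
After 'steady': P(storm) = 0.1·0.6000 / (0.1·0.6000 + 0.6·0.4000) ≈ 0.2000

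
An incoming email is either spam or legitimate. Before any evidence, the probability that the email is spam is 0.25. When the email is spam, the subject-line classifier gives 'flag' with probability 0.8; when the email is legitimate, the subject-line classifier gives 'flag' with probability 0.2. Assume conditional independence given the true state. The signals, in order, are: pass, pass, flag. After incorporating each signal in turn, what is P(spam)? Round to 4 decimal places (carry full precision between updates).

0.0769

Each posterior becomes the prior for the next update.
After 'pass': P(spam) = 0.2·0.2500 / (0.2·0.2500 + 0.8·0.7500) ≈ 0.0769
After 'pass': P(spam) = 0.2·0.0769 / (0.2·0.0769 + 0.8·0.9231) ≈ 0.0204
After 'flag': P(spam) = 0.8·0.0204 / (0.8·0.0204 + 0.2·0.9796) ≈ 0.0769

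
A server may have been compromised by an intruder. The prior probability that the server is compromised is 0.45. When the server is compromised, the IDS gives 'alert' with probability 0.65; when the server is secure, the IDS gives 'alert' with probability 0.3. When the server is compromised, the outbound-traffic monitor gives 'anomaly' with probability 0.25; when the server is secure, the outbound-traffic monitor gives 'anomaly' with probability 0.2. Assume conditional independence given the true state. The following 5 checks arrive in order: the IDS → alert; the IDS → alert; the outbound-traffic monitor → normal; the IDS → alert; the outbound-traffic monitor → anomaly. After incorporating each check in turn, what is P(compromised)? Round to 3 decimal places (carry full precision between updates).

Each posterior becomes the prior for the next update.
After the IDS='alert': P(compromised) = 0.65·0.4500 / (0.65·0.4500 + 0.3·0.5500) ≈ 0.6393
After the IDS='alert': P(compromised) = 0.65·0.6393 / (0.65·0.6393 + 0.3·0.3607) ≈ 0.7934
After the outbound-traffic monitor='normal': P(compromised) = 0.75·0.7934 / (0.75·0.7934 + 0.8·0.2066) ≈ 0.7826
After the IDS='alert': P(compromised) = 0.65·0.7826 / (0.65·0.7826 + 0.3·0.2174) ≈ 0.8864
After the outbound-traffic monitor='anomaly': P(compromised) = 0.25·0.8864 / (0.25·0.8864 + 0.2·0.1136) ≈ 0.9070

0.907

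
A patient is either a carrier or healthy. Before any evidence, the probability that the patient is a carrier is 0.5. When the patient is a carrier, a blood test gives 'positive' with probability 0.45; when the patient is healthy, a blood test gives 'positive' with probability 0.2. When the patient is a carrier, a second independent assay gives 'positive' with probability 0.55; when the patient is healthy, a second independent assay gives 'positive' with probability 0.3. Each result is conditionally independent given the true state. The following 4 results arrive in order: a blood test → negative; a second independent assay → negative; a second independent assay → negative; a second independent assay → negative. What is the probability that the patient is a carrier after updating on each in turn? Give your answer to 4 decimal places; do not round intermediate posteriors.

0.1544

Apply Bayes' rule sequentially, carrying P(carrier) forward.
After a blood test='negative': P(carrier) = 0.55·0.5000 / (0.55·0.5000 + 0.8·0.5000) ≈ 0.4074
After a second independent assay='negative': P(carrier) = 0.45·0.4074 / (0.45·0.4074 + 0.7·0.5926) ≈ 0.3065
After a second independent assay='negative': P(carrier) = 0.45·0.3065 / (0.45·0.3065 + 0.7·0.6935) ≈ 0.2213
After a second independent assay='negative': P(carrier) = 0.45·0.2213 / (0.45·0.2213 + 0.7·0.7787) ≈ 0.1544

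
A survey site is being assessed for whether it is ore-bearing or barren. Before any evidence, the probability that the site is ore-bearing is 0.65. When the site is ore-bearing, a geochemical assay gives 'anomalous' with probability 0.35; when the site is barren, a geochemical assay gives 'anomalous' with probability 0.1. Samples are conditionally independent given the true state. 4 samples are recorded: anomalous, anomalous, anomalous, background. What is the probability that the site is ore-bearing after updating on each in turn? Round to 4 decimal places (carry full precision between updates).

After 'anomalous': P(ore) = 0.35·0.6500 / (0.35·0.6500 + 0.1·0.3500) ≈ 0.8667
After 'anomalous': P(ore) = 0.35·0.8667 / (0.35·0.8667 + 0.1·0.1333) ≈ 0.9579
After 'anomalous': P(ore) = 0.35·0.9579 / (0.35·0.9579 + 0.1·0.0421) ≈ 0.9876
After 'background': P(ore) = 0.65·0.9876 / (0.65·0.9876 + 0.9·0.0124) ≈ 0.9829

0.9829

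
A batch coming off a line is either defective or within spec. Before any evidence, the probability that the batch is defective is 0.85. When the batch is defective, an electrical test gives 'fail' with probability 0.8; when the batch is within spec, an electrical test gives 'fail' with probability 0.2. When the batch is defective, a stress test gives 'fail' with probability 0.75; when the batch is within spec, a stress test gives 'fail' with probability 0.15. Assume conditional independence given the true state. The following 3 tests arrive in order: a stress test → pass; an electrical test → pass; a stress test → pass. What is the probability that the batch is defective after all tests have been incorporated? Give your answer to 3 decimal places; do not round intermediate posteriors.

After a stress test='pass': P(defective) = 0.25·0.8500 / (0.25·0.8500 + 0.85·0.1500) ≈ 0.6250
After an electrical test='pass': P(defective) = 0.2·0.6250 / (0.2·0.6250 + 0.8·0.3750) ≈ 0.2941
After a stress test='pass': P(defective) = 0.25·0.2941 / (0.25·0.2941 + 0.85·0.7059) ≈ 0.1092

0.109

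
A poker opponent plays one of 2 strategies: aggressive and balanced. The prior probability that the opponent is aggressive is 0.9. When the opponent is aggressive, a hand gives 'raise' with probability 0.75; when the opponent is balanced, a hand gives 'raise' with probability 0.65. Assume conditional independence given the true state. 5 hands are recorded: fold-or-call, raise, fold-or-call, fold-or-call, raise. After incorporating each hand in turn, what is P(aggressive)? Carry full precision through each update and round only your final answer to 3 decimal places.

0.814

After 'fold-or-call': P(aggressive) = 0.25·0.9000 / (0.25·0.9000 + 0.35·0.1000) ≈ 0.8654
After 'raise': P(aggressive) = 0.75·0.8654 / (0.75·0.8654 + 0.65·0.1346) ≈ 0.8812
After 'fold-or-call': P(aggressive) = 0.25·0.8812 / (0.25·0.8812 + 0.35·0.1188) ≈ 0.8412
After 'fold-or-call': P(aggressive) = 0.25·0.8412 / (0.25·0.8412 + 0.35·0.1588) ≈ 0.7910
After 'raise': P(aggressive) = 0.75·0.7910 / (0.75·0.7910 + 0.65·0.2090) ≈ 0.8137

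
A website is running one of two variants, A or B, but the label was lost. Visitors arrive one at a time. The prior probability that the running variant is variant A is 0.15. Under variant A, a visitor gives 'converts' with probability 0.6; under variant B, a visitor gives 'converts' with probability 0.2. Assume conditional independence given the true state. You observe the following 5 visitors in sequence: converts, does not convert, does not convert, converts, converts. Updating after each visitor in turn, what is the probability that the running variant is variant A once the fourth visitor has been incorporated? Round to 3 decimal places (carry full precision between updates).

0.284

After 'converts': P(A) = 0.6·0.1500 / (0.6·0.1500 + 0.2·0.8500) ≈ 0.3462
After 'does not convert': P(A) = 0.4·0.3462 / (0.4·0.3462 + 0.8·0.6538) ≈ 0.2093
After 'does not convert': P(A) = 0.4·0.2093 / (0.4·0.2093 + 0.8·0.7907) ≈ 0.1169
After 'converts': P(A) = 0.6·0.1169 / (0.6·0.1169 + 0.2·0.8831) ≈ 0.2842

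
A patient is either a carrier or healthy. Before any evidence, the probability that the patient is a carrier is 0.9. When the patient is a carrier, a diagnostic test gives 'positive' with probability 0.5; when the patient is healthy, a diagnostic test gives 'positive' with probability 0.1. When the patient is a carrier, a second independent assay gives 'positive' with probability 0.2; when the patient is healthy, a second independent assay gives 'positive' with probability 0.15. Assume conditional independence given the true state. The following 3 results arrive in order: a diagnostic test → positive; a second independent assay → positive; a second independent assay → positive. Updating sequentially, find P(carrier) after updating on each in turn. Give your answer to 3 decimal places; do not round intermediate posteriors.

After a diagnostic test='positive': P(carrier) = 0.5·0.9000 / (0.5·0.9000 + 0.1·0.1000) ≈ 0.9783
After a second independent assay='positive': P(carrier) = 0.2·0.9783 / (0.2·0.9783 + 0.15·0.0217) ≈ 0.9836
After a second independent assay='positive': P(carrier) = 0.2·0.9836 / (0.2·0.9836 + 0.15·0.0164) ≈ 0.9877

0.988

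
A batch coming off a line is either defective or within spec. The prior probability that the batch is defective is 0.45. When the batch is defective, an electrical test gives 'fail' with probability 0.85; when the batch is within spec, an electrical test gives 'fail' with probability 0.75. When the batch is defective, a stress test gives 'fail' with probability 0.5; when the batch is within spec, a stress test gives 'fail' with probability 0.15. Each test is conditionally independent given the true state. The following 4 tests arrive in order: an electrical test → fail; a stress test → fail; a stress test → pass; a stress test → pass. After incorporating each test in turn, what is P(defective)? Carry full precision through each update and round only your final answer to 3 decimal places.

After an electrical test='fail': P(defective) = 0.85·0.4500 / (0.85·0.4500 + 0.75·0.5500) ≈ 0.4811
After a stress test='fail': P(defective) = 0.5·0.4811 / (0.5·0.4811 + 0.15·0.5189) ≈ 0.7556
After a stress test='pass': P(defective) = 0.5·0.7556 / (0.5·0.7556 + 0.85·0.2444) ≈ 0.6452
After a stress test='pass': P(defective) = 0.5·0.6452 / (0.5·0.6452 + 0.85·0.3548) ≈ 0.5168

0.517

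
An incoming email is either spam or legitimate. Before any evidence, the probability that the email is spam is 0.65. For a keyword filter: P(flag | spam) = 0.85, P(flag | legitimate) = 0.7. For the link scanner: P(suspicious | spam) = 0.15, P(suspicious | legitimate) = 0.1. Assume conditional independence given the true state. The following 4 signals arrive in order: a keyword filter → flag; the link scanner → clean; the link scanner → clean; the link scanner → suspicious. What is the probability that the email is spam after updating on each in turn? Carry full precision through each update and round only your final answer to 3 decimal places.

0.751

Apply Bayes' rule sequentially, carrying P(spam) forward.
After a keyword filter='flag': P(spam) = 0.85·0.6500 / (0.85·0.6500 + 0.7·0.3500) ≈ 0.6928
After the link scanner='clean': P(spam) = 0.85·0.6928 / (0.85·0.6928 + 0.9·0.3072) ≈ 0.6805
After the link scanner='clean': P(spam) = 0.85·0.6805 / (0.85·0.6805 + 0.9·0.3195) ≈ 0.6679
After the link scanner='suspicious': P(spam) = 0.15·0.6679 / (0.15·0.6679 + 0.1·0.3321) ≈ 0.7511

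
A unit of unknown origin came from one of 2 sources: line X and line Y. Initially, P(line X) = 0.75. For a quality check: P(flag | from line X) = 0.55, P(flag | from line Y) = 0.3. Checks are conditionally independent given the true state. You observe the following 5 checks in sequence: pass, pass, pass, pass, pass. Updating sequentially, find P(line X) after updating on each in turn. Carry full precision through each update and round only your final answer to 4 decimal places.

0.2478

After 'pass': P(line X) = 0.45·0.7500 / (0.45·0.7500 + 0.7·0.2500) ≈ 0.6585
After 'pass': P(line X) = 0.45·0.6585 / (0.45·0.6585 + 0.7·0.3415) ≈ 0.5535
After 'pass': P(line X) = 0.45·0.5535 / (0.45·0.5535 + 0.7·0.4465) ≈ 0.4435
After 'pass': P(line X) = 0.45·0.4435 / (0.45·0.4435 + 0.7·0.5565) ≈ 0.3388
After 'pass': P(line X) = 0.45·0.3388 / (0.45·0.3388 + 0.7·0.6612) ≈ 0.2478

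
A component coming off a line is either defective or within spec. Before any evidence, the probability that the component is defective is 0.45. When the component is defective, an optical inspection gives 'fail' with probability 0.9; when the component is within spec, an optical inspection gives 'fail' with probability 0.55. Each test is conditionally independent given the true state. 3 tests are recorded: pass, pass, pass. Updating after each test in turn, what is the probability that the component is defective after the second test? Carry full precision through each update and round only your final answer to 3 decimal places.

0.039

Each posterior becomes the prior for the next update.
After 'pass': P(defective) = 0.1·0.4500 / (0.1·0.4500 + 0.45·0.5500) ≈ 0.1538
After 'pass': P(defective) = 0.1·0.1538 / (0.1·0.1538 + 0.45·0.8462) ≈ 0.0388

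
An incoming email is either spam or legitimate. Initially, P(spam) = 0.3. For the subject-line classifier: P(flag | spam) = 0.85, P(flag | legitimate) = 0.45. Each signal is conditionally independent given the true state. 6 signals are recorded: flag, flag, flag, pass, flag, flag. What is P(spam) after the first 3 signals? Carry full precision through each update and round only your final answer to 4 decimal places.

0.7428

Apply Bayes' rule sequentially, carrying P(spam) forward.
After 'flag': P(spam) = 0.85·0.3000 / (0.85·0.3000 + 0.45·0.7000) ≈ 0.4474
After 'flag': P(spam) = 0.85·0.4474 / (0.85·0.4474 + 0.45·0.5526) ≈ 0.6046
After 'flag': P(spam) = 0.85·0.6046 / (0.85·0.6046 + 0.45·0.3954) ≈ 0.7428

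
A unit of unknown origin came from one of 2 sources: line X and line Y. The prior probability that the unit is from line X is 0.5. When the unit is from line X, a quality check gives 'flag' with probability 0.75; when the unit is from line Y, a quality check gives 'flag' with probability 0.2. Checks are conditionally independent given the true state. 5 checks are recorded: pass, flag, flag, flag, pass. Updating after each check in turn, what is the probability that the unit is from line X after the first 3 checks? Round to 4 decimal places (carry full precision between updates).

0.8146

Apply Bayes' rule sequentially, carrying P(line X) forward.
After 'pass': P(line X) = 0.25·0.5000 / (0.25·0.5000 + 0.8·0.5000) ≈ 0.2381
After 'flag': P(line X) = 0.75·0.2381 / (0.75·0.2381 + 0.2·0.7619) ≈ 0.5396
After 'flag': P(line X) = 0.75·0.5396 / (0.75·0.5396 + 0.2·0.4604) ≈ 0.8146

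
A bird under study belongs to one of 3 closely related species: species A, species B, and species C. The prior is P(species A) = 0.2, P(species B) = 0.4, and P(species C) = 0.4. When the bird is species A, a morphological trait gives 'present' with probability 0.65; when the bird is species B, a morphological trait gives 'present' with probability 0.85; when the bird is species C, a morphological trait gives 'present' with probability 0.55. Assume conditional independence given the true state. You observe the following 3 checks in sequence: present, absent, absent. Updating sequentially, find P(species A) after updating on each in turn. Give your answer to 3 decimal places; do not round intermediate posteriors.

Apply Bayes' rule sequentially, carrying P(species A) forward.
After 'present': normaliser = 0.65·0.2000 + 0.85·0.4000 + 0.55·0.4000; P(species A) ≈ 0.1884, P(species B) ≈ 0.4928, P(species C) ≈ 0.3188
After 'absent': normaliser = 0.35·0.1884 + 0.15·0.4928 + 0.45·0.3188; P(species A) ≈ 0.2327, P(species B) ≈ 0.2609, P(species C) ≈ 0.5064
After 'absent': normaliser = 0.35·0.2327 + 0.15·0.2609 + 0.45·0.5064; P(species A) ≈ 0.2338, P(species B) ≈ 0.1123, P(species C) ≈ 0.6539

0.234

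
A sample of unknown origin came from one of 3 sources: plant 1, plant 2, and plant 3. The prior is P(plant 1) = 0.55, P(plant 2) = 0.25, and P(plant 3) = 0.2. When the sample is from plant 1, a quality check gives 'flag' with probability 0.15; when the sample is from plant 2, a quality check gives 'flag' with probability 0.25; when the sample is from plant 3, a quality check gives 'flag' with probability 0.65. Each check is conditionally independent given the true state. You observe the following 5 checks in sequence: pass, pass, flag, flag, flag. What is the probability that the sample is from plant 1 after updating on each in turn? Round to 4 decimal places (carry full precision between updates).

Apply Bayes' rule sequentially, carrying P(plant 1) forward.
After 'pass': normaliser = 0.85·0.5500 + 0.75·0.2500 + 0.35·0.2000; P(plant 1) ≈ 0.6448, P(plant 2) ≈ 0.2586, P(plant 3) ≈ 0.0966
After 'pass': normaliser = 0.85·0.6448 + 0.75·0.2586 + 0.35·0.0966; P(plant 1) ≈ 0.7064, P(plant 2) ≈ 0.2500, P(plant 3) ≈ 0.0436
After 'flag': normaliser = 0.15·0.7064 + 0.25·0.2500 + 0.65·0.0436; P(plant 1) ≈ 0.5385, P(plant 2) ≈ 0.3176, P(plant 3) ≈ 0.1439
After 'flag': normaliser = 0.15·0.5385 + 0.25·0.3176 + 0.65·0.1439; P(plant 1) ≈ 0.3184, P(plant 2) ≈ 0.3130, P(plant 3) ≈ 0.3686
After 'flag': normaliser = 0.15·0.3184 + 0.25·0.3130 + 0.65·0.3686; P(plant 1) ≈ 0.1306, P(plant 2) ≈ 0.2140, P(plant 3) ≈ 0.6554

0.1306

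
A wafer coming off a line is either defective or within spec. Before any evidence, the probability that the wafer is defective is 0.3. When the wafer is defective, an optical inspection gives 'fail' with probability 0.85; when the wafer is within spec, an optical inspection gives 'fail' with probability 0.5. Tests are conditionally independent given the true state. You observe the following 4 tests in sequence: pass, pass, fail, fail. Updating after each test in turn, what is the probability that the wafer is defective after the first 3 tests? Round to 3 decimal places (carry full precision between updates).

After 'pass': P(defective) = 0.15·0.3000 / (0.15·0.3000 + 0.5·0.7000) ≈ 0.1139
After 'pass': P(defective) = 0.15·0.1139 / (0.15·0.1139 + 0.5·0.8861) ≈ 0.0371
After 'fail': P(defective) = 0.85·0.0371 / (0.85·0.0371 + 0.5·0.9629) ≈ 0.0615

0.062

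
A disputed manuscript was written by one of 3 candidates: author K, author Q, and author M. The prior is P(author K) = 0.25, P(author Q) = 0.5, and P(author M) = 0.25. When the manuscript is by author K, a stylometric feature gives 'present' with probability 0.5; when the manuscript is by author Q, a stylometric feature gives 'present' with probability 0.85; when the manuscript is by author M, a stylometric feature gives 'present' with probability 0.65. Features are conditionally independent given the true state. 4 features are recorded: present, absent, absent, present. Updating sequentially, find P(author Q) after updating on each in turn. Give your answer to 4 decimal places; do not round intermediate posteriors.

0.2215

After 'present': normaliser = 0.5·0.2500 + 0.85·0.5000 + 0.65·0.2500; P(author K) ≈ 0.1754, P(author Q) ≈ 0.5965, P(author M) ≈ 0.2281
After 'absent': normaliser = 0.5·0.1754 + 0.15·0.5965 + 0.35·0.2281; P(author K) ≈ 0.3413, P(author Q) ≈ 0.3481, P(author M) ≈ 0.3106
After 'absent': normaliser = 0.5·0.3413 + 0.15·0.3481 + 0.35·0.3106; P(author K) ≈ 0.5147, P(author Q) ≈ 0.1575, P(author M) ≈ 0.3278
After 'present': normaliser = 0.5·0.5147 + 0.85·0.1575 + 0.65·0.3278; P(author K) ≈ 0.4258, P(author Q) ≈ 0.2215, P(author M) ≈ 0.3526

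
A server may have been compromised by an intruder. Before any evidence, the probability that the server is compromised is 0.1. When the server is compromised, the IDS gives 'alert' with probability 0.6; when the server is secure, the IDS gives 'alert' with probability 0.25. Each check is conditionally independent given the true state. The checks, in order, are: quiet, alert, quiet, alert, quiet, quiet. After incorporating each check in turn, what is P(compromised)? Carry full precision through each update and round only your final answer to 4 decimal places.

After 'quiet': P(compromised) = 0.4·0.1000 / (0.4·0.1000 + 0.75·0.9000) ≈ 0.0559
After 'alert': P(compromised) = 0.6·0.0559 / (0.6·0.0559 + 0.25·0.9441) ≈ 0.1245
After 'quiet': P(compromised) = 0.4·0.1245 / (0.4·0.1245 + 0.75·0.8755) ≈ 0.0705
After 'alert': P(compromised) = 0.6·0.0705 / (0.6·0.0705 + 0.25·0.9295) ≈ 0.1540
After 'quiet': P(compromised) = 0.4·0.1540 / (0.4·0.1540 + 0.75·0.8460) ≈ 0.0885
After 'quiet': P(compromised) = 0.4·0.0885 / (0.4·0.0885 + 0.75·0.9115) ≈ 0.0492

0.0492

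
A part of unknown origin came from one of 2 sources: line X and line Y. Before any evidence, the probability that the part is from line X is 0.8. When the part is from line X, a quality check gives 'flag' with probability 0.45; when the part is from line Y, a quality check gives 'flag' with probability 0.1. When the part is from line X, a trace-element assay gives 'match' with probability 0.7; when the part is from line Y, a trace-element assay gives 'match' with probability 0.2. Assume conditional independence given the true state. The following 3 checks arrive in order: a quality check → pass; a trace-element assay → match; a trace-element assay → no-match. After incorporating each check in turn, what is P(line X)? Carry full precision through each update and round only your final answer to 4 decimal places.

0.7624

After a quality check='pass': P(line X) = 0.55·0.8000 / (0.55·0.8000 + 0.9·0.2000) ≈ 0.7097
After a trace-element assay='match': P(line X) = 0.7·0.7097 / (0.7·0.7097 + 0.2·0.2903) ≈ 0.8953
After a trace-element assay='no-match': P(line X) = 0.3·0.8953 / (0.3·0.8953 + 0.8·0.1047) ≈ 0.7624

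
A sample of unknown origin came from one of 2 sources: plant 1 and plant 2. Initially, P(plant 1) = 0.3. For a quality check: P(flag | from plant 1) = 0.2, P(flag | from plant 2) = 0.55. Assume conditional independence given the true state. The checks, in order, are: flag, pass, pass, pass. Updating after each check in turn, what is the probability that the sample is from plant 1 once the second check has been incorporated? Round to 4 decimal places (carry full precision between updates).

0.2169

After 'flag': P(plant 1) = 0.2·0.3000 / (0.2·0.3000 + 0.55·0.7000) ≈ 0.1348
After 'pass': P(plant 1) = 0.8·0.1348 / (0.8·0.1348 + 0.45·0.8652) ≈ 0.2169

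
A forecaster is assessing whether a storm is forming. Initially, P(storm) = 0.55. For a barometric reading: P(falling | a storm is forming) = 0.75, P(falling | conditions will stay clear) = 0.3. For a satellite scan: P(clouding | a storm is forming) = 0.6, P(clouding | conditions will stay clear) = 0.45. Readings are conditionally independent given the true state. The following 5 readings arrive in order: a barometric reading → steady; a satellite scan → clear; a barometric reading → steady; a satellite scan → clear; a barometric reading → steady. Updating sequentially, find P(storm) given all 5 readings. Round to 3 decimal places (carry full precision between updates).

After a barometric reading='steady': P(storm) = 0.25·0.5500 / (0.25·0.5500 + 0.7·0.4500) ≈ 0.3039
After a satellite scan='clear': P(storm) = 0.4·0.3039 / (0.4·0.3039 + 0.55·0.6961) ≈ 0.2410
After a barometric reading='steady': P(storm) = 0.25·0.2410 / (0.25·0.2410 + 0.7·0.7590) ≈ 0.1018
After a satellite scan='clear': P(storm) = 0.4·0.1018 / (0.4·0.1018 + 0.55·0.8982) ≈ 0.0762
After a barometric reading='steady': P(storm) = 0.25·0.0762 / (0.25·0.0762 + 0.7·0.9238) ≈ 0.0286

0.029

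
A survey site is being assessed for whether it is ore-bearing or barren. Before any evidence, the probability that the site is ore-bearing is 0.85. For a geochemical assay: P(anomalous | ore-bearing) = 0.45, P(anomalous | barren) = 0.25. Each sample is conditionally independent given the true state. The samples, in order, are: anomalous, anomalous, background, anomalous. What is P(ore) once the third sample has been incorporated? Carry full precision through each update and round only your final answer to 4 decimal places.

Each posterior becomes the prior for the next update.
After 'anomalous': P(ore) = 0.45·0.8500 / (0.45·0.8500 + 0.25·0.1500) ≈ 0.9107
After 'anomalous': P(ore) = 0.45·0.9107 / (0.45·0.9107 + 0.25·0.0893) ≈ 0.9483
After 'background': P(ore) = 0.55·0.9483 / (0.55·0.9483 + 0.75·0.0517) ≈ 0.9309

0.9309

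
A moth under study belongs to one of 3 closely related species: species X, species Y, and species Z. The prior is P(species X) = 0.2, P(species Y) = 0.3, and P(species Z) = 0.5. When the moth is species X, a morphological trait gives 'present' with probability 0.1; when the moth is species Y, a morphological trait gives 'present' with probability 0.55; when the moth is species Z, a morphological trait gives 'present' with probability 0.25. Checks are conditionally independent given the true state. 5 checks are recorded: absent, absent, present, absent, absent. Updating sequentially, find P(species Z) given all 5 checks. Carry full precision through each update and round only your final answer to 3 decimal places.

After 'absent': normaliser = 0.9·0.2000 + 0.45·0.3000 + 0.75·0.5000; P(species X) ≈ 0.2609, P(species Y) ≈ 0.1957, P(species Z) ≈ 0.5435
After 'absent': normaliser = 0.9·0.2609 + 0.45·0.1957 + 0.75·0.5435; P(species X) ≈ 0.3214, P(species Y) ≈ 0.1205, P(species Z) ≈ 0.5580
After 'present': normaliser = 0.1·0.3214 + 0.55·0.1205 + 0.25·0.5580; P(species X) ≈ 0.1351, P(species Y) ≈ 0.2786, P(species Z) ≈ 0.5863
After 'absent': normaliser = 0.9·0.1351 + 0.45·0.2786 + 0.75·0.5863; P(species X) ≈ 0.1770, P(species Y) ≈ 0.1826, P(species Z) ≈ 0.6404
After 'absent': normaliser = 0.9·0.1770 + 0.45·0.1826 + 0.75·0.6404; P(species X) ≈ 0.2208, P(species Y) ≈ 0.1138, P(species Z) ≈ 0.6654

0.665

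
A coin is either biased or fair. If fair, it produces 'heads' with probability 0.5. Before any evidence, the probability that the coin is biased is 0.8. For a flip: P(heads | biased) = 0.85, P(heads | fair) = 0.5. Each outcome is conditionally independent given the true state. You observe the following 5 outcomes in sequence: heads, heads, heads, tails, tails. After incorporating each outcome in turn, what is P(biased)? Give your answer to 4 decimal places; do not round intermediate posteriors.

After 'heads': P(biased) = 0.85·0.8000 / (0.85·0.8000 + 0.5·0.2000) ≈ 0.8718
After 'heads': P(biased) = 0.85·0.8718 / (0.85·0.8718 + 0.5·0.1282) ≈ 0.9204
After 'heads': P(biased) = 0.85·0.9204 / (0.85·0.9204 + 0.5·0.0796) ≈ 0.9516
After 'tails': P(biased) = 0.15·0.9516 / (0.15·0.9516 + 0.5·0.0484) ≈ 0.8550
After 'tails': P(biased) = 0.15·0.8550 / (0.15·0.8550 + 0.5·0.1450) ≈ 0.6388

0.6388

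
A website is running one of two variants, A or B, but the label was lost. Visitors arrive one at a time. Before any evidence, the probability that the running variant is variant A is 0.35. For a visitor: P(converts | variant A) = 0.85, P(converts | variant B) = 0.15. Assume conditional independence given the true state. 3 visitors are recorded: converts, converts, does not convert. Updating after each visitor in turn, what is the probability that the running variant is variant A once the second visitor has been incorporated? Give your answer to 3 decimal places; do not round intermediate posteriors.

Each posterior becomes the prior for the next update.
After 'converts': P(A) = 0.85·0.3500 / (0.85·0.3500 + 0.15·0.6500) ≈ 0.7532
After 'converts': P(A) = 0.85·0.7532 / (0.85·0.7532 + 0.15·0.2468) ≈ 0.9453

0.945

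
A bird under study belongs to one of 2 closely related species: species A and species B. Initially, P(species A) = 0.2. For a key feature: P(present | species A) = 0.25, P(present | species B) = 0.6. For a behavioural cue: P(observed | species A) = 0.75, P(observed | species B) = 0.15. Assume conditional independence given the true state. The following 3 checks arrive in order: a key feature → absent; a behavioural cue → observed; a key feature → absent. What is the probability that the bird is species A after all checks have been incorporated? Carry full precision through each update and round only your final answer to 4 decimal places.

0.8146

After a key feature='absent': P(species A) = 0.75·0.2000 / (0.75·0.2000 + 0.4·0.8000) ≈ 0.3191
After a behavioural cue='observed': P(species A) = 0.75·0.3191 / (0.75·0.3191 + 0.15·0.6809) ≈ 0.7009
After a key feature='absent': P(species A) = 0.75·0.7009 / (0.75·0.7009 + 0.4·0.2991) ≈ 0.8146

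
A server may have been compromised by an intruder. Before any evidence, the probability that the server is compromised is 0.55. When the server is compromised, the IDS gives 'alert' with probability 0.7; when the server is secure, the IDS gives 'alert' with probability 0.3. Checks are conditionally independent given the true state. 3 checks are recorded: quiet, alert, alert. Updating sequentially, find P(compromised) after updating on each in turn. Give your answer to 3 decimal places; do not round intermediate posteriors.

Each posterior becomes the prior for the next update.
After 'quiet': P(compromised) = 0.3·0.5500 / (0.3·0.5500 + 0.7·0.4500) ≈ 0.3438
After 'alert': P(compromised) = 0.7·0.3438 / (0.7·0.3438 + 0.3·0.6562) ≈ 0.5500
After 'alert': P(compromised) = 0.7·0.5500 / (0.7·0.5500 + 0.3·0.4500) ≈ 0.7404

0.740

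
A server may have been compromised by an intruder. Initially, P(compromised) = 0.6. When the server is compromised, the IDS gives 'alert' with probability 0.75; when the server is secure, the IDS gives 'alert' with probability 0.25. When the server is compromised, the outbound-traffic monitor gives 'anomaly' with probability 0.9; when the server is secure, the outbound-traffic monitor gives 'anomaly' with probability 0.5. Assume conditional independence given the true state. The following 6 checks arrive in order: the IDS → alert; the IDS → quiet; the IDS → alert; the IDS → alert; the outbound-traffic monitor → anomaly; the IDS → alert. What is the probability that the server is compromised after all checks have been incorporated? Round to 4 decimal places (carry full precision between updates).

0.9865

After the IDS='alert': P(compromised) = 0.75·0.6000 / (0.75·0.6000 + 0.25·0.4000) ≈ 0.8182
After the IDS='quiet': P(compromised) = 0.25·0.8182 / (0.25·0.8182 + 0.75·0.1818) ≈ 0.6000
After the IDS='alert': P(compromised) = 0.75·0.6000 / (0.75·0.6000 + 0.25·0.4000) ≈ 0.8182
After the IDS='alert': P(compromised) = 0.75·0.8182 / (0.75·0.8182 + 0.25·0.1818) ≈ 0.9310
After the outbound-traffic monitor='anomaly': P(compromised) = 0.9·0.9310 / (0.9·0.9310 + 0.5·0.0690) ≈ 0.9605
After the IDS='alert': P(compromised) = 0.75·0.9605 / (0.75·0.9605 + 0.25·0.0395) ≈ 0.9865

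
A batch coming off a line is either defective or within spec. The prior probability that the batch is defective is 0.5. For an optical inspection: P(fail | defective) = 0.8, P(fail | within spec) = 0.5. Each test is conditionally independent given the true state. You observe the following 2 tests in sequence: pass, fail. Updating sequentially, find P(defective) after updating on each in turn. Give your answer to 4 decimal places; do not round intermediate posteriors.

After 'pass': P(defective) = 0.2·0.5000 / (0.2·0.5000 + 0.5·0.5000) ≈ 0.2857
After 'fail': P(defective) = 0.8·0.2857 / (0.8·0.2857 + 0.5·0.7143) ≈ 0.3902

0.3902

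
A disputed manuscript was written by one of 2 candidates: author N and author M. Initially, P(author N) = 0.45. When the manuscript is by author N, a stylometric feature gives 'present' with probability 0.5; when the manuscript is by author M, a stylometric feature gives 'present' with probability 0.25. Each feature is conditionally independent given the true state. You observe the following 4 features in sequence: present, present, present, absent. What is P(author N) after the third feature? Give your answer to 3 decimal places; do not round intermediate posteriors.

0.867

After 'present': P(author N) = 0.5·0.4500 / (0.5·0.4500 + 0.25·0.5500) ≈ 0.6207
After 'present': P(author N) = 0.5·0.6207 / (0.5·0.6207 + 0.25·0.3793) ≈ 0.7660
After 'present': P(author N) = 0.5·0.7660 / (0.5·0.7660 + 0.25·0.2340) ≈ 0.8675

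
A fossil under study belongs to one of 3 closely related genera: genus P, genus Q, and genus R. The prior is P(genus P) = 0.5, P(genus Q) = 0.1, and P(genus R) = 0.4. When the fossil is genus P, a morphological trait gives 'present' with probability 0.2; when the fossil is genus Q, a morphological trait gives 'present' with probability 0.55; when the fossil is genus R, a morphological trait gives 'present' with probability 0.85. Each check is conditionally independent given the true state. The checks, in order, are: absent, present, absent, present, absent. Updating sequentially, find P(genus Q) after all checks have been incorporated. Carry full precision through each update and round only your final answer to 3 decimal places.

0.197

After 'absent': normaliser = 0.8·0.5000 + 0.45·0.1000 + 0.15·0.4000; P(genus P) ≈ 0.7921, P(genus Q) ≈ 0.0891, P(genus R) ≈ 0.1188
After 'present': normaliser = 0.2·0.7921 + 0.55·0.0891 + 0.85·0.1188; P(genus P) ≈ 0.5136, P(genus Q) ≈ 0.1589, P(genus R) ≈ 0.3274
After 'absent': normaliser = 0.8·0.5136 + 0.45·0.1589 + 0.15·0.3274; P(genus P) ≈ 0.7731, P(genus Q) ≈ 0.1345, P(genus R) ≈ 0.0924
After 'present': normaliser = 0.2·0.7731 + 0.55·0.1345 + 0.85·0.0924; P(genus P) ≈ 0.5034, P(genus Q) ≈ 0.2409, P(genus R) ≈ 0.2557
After 'absent': normaliser = 0.8·0.5034 + 0.45·0.2409 + 0.15·0.2557; P(genus P) ≈ 0.7329, P(genus Q) ≈ 0.1973, P(genus R) ≈ 0.0698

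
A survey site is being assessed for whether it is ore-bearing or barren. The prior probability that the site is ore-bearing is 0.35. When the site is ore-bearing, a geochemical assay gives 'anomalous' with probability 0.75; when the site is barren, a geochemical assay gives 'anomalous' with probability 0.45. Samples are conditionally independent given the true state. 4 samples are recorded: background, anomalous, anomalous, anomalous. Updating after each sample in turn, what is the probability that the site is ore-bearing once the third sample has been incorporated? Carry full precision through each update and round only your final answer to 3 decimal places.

After 'background': P(ore) = 0.25·0.3500 / (0.25·0.3500 + 0.55·0.6500) ≈ 0.1966
After 'anomalous': P(ore) = 0.75·0.1966 / (0.75·0.1966 + 0.45·0.8034) ≈ 0.2897
After 'anomalous': P(ore) = 0.75·0.2897 / (0.75·0.2897 + 0.45·0.7103) ≈ 0.4047

0.405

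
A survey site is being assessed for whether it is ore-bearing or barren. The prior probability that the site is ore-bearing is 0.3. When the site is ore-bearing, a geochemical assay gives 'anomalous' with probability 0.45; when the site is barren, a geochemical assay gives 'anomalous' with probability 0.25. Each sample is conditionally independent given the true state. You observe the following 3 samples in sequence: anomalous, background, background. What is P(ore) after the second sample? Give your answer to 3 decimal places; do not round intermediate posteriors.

0.361

After 'anomalous': P(ore) = 0.45·0.3000 / (0.45·0.3000 + 0.25·0.7000) ≈ 0.4355
After 'background': P(ore) = 0.55·0.4355 / (0.55·0.4355 + 0.75·0.5645) ≈ 0.3613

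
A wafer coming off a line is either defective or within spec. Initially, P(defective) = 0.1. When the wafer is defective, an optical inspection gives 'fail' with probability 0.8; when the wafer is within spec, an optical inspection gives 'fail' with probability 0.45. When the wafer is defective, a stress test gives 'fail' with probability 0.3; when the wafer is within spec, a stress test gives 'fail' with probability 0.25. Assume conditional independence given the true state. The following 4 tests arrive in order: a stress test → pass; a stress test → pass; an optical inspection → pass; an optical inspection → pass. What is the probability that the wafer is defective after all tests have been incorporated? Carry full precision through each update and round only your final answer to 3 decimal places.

0.013

After a stress test='pass': P(defective) = 0.7·0.1000 / (0.7·0.1000 + 0.75·0.9000) ≈ 0.0940
After a stress test='pass': P(defective) = 0.7·0.0940 / (0.7·0.0940 + 0.75·0.9060) ≈ 0.0882
After an optical inspection='pass': P(defective) = 0.2·0.0882 / (0.2·0.0882 + 0.55·0.9118) ≈ 0.0340
After an optical inspection='pass': P(defective) = 0.2·0.0340 / (0.2·0.0340 + 0.55·0.9660) ≈ 0.0126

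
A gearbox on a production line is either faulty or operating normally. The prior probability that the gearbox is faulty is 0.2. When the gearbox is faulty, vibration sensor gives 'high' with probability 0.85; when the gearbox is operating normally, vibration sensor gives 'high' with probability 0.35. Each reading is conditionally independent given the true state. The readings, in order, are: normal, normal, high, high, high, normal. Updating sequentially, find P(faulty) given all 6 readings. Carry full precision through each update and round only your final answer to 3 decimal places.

0.042

After 'normal': P(faulty) = 0.15·0.2000 / (0.15·0.2000 + 0.65·0.8000) ≈ 0.0545
After 'normal': P(faulty) = 0.15·0.0545 / (0.15·0.0545 + 0.65·0.9455) ≈ 0.0131
After 'high': P(faulty) = 0.85·0.0131 / (0.85·0.0131 + 0.35·0.9869) ≈ 0.0313
After 'high': P(faulty) = 0.85·0.0313 / (0.85·0.0313 + 0.35·0.9687) ≈ 0.0728
After 'high': P(faulty) = 0.85·0.0728 / (0.85·0.0728 + 0.35·0.9272) ≈ 0.1602
After 'normal': P(faulty) = 0.15·0.1602 / (0.15·0.1602 + 0.65·0.8398) ≈ 0.0422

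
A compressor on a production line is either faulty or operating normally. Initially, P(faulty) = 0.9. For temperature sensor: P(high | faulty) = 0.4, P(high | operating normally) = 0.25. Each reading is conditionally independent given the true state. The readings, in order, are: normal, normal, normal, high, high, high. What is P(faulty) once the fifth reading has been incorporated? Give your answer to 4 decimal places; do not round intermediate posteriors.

After 'normal': P(faulty) = 0.6·0.9000 / (0.6·0.9000 + 0.75·0.1000) ≈ 0.8780
After 'normal': P(faulty) = 0.6·0.8780 / (0.6·0.8780 + 0.75·0.1220) ≈ 0.8521
After 'normal': P(faulty) = 0.6·0.8521 / (0.6·0.8521 + 0.75·0.1479) ≈ 0.8217
After 'high': P(faulty) = 0.4·0.8217 / (0.4·0.8217 + 0.25·0.1783) ≈ 0.8806
After 'high': P(faulty) = 0.4·0.8806 / (0.4·0.8806 + 0.25·0.1194) ≈ 0.9219

0.9219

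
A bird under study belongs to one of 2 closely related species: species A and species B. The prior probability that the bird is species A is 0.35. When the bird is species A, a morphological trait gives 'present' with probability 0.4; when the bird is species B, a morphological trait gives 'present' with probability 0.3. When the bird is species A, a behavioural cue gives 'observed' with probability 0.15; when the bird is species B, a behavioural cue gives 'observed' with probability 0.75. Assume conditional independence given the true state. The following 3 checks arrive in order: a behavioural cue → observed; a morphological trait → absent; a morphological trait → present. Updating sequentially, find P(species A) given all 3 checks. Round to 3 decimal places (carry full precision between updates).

0.110

After a behavioural cue='observed': P(species A) = 0.15·0.3500 / (0.15·0.3500 + 0.75·0.6500) ≈ 0.0972
After a morphological trait='absent': P(species A) = 0.6·0.0972 / (0.6·0.0972 + 0.7·0.9028) ≈ 0.0845
After a morphological trait='present': P(species A) = 0.4·0.0845 / (0.4·0.0845 + 0.3·0.9155) ≈ 0.1096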